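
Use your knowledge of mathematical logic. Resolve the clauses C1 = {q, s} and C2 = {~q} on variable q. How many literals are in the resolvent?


Remove q from C1 and ~q from C2.
C1 remainder: {s}
C2 remainder: {}
Union (resolvent): {s}
Resolvent has 1 literal(s).

1


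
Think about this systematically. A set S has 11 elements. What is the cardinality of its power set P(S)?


The power set of a set with n elements has 2^n elements.
|P(S)| = 2^11 = 2048

2048


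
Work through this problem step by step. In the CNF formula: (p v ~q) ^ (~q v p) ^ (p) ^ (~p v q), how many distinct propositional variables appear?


Identify each variable that appears in the formula.
Variables found: p, q
Count = 2

2


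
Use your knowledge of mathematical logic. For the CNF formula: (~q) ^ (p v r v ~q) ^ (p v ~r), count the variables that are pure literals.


Check each variable for pure literal status:
p: pure positive
q: pure negative
r: mixed (not pure)
Pure literal count = 2

2


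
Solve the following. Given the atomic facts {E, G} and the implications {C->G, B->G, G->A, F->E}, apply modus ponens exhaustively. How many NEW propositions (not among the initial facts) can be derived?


Initial facts: {E, G}
Apply modus ponens to closure:
  G and G->A  =>  A
Final known: {A, E, G}
New propositions: {A}
Count = 1

1


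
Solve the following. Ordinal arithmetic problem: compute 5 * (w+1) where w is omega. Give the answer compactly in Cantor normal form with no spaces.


Compute 5 * (w+1).
Ordinal * is associative and left-distributive over +, but NOT commutative; for finite n>1, n*w = w but w*n stays w*n.
By left-distributivity: 5 * (w+1) = 5*w + 5*1 = w + 5 = w+5.
Result = w+5

w+5


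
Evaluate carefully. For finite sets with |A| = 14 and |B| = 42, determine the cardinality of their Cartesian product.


The Cartesian product A x B contains all ordered pairs (a, b).
|A x B| = |A| * |B| = 14 * 42 = 588

588


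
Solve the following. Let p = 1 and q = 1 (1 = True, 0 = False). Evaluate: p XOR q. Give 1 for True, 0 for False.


p = 1, q = 1
Operation: p XOR q
Evaluate: 1 XOR 1 = 0

0


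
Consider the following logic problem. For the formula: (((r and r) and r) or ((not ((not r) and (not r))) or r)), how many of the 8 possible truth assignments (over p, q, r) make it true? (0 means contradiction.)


Check all 8 assignments:
p=0, q=0, r=0: 0
p=0, q=0, r=1: 1
p=0, q=1, r=0: 0
p=0, q=1, r=1: 1
p=1, q=0, r=0: 0
p=1, q=0, r=1: 1
p=1, q=1, r=0: 0
p=1, q=1, r=1: 1
Count of True = 4

4


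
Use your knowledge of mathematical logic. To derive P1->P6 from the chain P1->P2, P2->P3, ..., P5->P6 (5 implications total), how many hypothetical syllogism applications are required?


With 5 implications in a chain connecting 6 propositions:
P1->P2, P2->P3, ..., P5->P6
Steps needed = (number of implications) - 1 = 5 - 1 = 4

4


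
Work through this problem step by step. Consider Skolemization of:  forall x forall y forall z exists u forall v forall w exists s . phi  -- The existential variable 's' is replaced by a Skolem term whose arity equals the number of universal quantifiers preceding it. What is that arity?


Quantifier prefix: forall x forall y forall z exists u forall v forall w exists s
's' is existentially quantified at position 7.
Universal variables preceding it: x, y, z, v, w
Skolem function arity = 5

5


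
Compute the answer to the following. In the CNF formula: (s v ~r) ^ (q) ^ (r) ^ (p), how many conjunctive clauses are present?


A CNF formula is a conjunction of clauses.
Clauses are separated by ^.
Counting the conjuncts: 4 clauses.

4


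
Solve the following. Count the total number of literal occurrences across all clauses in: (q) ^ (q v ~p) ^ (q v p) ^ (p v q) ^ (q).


Counting literals in each clause:
Clause 1: 1 literal(s)
Clause 2: 2 literal(s)
Clause 3: 2 literal(s)
Clause 4: 2 literal(s)
Clause 5: 1 literal(s)
Total = 8

8


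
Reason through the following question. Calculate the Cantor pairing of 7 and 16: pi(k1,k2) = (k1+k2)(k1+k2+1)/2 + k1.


k1 + k2 = 23
(k1+k2)(k1+k2+1)/2 = 23 * 24 / 2 = 276
pi = 276 + 7 = 283

283


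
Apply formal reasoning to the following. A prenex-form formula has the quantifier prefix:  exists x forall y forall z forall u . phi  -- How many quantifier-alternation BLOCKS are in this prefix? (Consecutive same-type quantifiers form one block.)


Quantifier-type sequence: E A A A  (A=forall, E=exists)
Group into maximal same-type runs:
  Ex1 | Ax3
Number of blocks = 2

2


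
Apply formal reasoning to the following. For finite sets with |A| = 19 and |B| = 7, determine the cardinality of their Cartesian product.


The Cartesian product A x B contains all ordered pairs (a, b).
|A x B| = |A| * |B| = 19 * 7 = 133

133


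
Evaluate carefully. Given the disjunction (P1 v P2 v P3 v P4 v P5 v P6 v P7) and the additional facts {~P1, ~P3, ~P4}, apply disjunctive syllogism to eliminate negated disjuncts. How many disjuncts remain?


Original disjuncts (7): P1, P2, P3, P4, P5, P6, P7
Negated (eliminate): ~P1, ~P3, ~P4
Remaining disjuncts: P2, P5, P6, P7
Count = 7 - 3 = 4

4


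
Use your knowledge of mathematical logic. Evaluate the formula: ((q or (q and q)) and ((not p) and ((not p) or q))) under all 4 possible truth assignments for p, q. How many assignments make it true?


Check all 4 assignments:
p=0, q=0: 0
p=0, q=1: 1
p=1, q=0: 0
p=1, q=1: 0
Count of True = 1

1


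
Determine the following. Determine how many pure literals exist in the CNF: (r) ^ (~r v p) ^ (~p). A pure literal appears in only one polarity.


Check each variable for pure literal status:
p: mixed (not pure)
q: absent (not pure)
r: mixed (not pure)
Pure literal count = 0

0


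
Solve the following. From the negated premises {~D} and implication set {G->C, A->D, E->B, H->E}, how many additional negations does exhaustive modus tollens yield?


Initial negated facts: {~D}
Apply modus tollens to closure:
  ~D and A->D  =>  ~A
Final negated: {~A, ~D}
New negations: {~A}
Count = 1

1


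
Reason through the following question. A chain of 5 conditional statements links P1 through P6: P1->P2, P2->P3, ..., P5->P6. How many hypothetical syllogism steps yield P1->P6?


With 5 implications in a chain connecting 6 propositions:
P1->P2, P2->P3, ..., P5->P6
Steps needed = (number of implications) - 1 = 5 - 1 = 4

4


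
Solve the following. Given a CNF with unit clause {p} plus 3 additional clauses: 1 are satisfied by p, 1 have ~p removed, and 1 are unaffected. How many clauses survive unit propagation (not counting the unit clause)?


Satisfied (removed): 1
Shortened (remain): 1
Unchanged (remain): 1
Remaining = 1 + 1 = 2

2


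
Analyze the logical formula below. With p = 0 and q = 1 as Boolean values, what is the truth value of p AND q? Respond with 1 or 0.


p = 0, q = 1
Operation: p AND q
Evaluate: 0 AND 1 = 0

0


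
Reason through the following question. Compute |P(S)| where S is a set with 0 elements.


The power set of a set with n elements has 2^n elements.
|P(S)| = 2^0 = 1

1


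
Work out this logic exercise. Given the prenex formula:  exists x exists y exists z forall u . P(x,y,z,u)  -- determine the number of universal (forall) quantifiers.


Quantifier prefix: exists x exists y exists z forall u
Mark each quantifier type:
  E E E U
Universal count = 1, Existential count = 3
Asked for universal (forall) quantifiers: 1

1


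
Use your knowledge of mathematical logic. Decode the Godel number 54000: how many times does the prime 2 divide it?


Factorize 54000 by dividing by 2 repeatedly.
Division steps: 2 divides 54000 exactly 4 time(s).
Exponent of 2 = 4

4


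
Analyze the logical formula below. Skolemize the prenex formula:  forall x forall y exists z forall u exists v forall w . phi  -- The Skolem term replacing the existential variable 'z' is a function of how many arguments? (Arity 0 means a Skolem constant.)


Quantifier prefix: forall x forall y exists z forall u exists v forall w
'z' is existentially quantified at position 3.
Universal variables preceding it: x, y
Skolem function arity = 2

2


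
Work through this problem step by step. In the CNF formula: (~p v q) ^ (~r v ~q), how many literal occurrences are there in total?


Counting literals in each clause:
Clause 1: 2 literal(s)
Clause 2: 2 literal(s)
Total = 4

4


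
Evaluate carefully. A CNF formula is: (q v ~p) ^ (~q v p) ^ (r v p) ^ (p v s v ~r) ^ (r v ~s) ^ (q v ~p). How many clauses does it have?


A CNF formula is a conjunction of clauses.
Clauses are separated by ^.
Counting the conjuncts: 6 clauses.

6


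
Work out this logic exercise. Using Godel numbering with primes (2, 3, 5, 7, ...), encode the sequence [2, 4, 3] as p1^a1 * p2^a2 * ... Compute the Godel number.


Encode each element as an exponent of the corresponding prime:
  2^2 = 4
  3^4 = 81
  5^3 = 125
Product = 4 * 81 * 125 = 40500

40500


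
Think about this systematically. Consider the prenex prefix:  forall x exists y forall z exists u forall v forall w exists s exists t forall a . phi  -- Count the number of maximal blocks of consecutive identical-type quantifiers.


Quantifier-type sequence: A E A E A A E E A  (A=forall, E=exists)
Group into maximal same-type runs:
  Ax1 | Ex1 | Ax1 | Ex1 | Ax2 | Ex2 | Ax1
Number of blocks = 7

7


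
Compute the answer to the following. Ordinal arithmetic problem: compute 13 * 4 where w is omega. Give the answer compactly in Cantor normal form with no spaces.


Compute 13 * 4.
Ordinal * is associative and left-distributive over +, but NOT commutative; for finite n>1, n*w = w but w*n stays w*n.
Both finite; ordinal * agrees with natural *: 13 * 4 = 52.
Result = 52

52


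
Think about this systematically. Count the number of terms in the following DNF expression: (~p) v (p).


A DNF formula is a disjunction of terms (conjunctions).
Terms are separated by v.
Counting the disjuncts: 2 terms.

2


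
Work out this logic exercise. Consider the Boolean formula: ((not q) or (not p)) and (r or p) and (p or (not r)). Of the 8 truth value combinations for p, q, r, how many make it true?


Evaluate all 8 assignments for p, q, r:
p=0, q=0, r=0: 0
p=0, q=0, r=1: 0
p=0, q=1, r=0: 0
p=0, q=1, r=1: 0
p=1, q=0, r=0: 1
p=1, q=0, r=1: 1
p=1, q=1, r=0: 0
p=1, q=1, r=1: 0
Satisfying count = 2

2


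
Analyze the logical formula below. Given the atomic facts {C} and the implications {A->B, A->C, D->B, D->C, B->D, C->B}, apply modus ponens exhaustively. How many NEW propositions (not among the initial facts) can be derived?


Initial facts: {C}
Apply modus ponens to closure:
  C and C->B  =>  B
  B and B->D  =>  D
Final known: {B, C, D}
New propositions: {B, D}
Count = 2

2


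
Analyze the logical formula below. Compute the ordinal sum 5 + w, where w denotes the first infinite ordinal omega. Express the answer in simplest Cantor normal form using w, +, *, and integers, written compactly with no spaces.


Compute 5 + w.
Ordinal + is associative but NOT commutative; for finite n>0, n + w = w but w + n stays w+n.
Any finite left addend is absorbed by w on the right: 5 + w = w.
Result = w

w


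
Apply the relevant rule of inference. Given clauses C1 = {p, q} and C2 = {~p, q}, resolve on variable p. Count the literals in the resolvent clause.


Remove p from C1 and ~p from C2.
C1 remainder: {q}
C2 remainder: {q}
Union (resolvent): {q}
Resolvent has 1 literal(s).

1


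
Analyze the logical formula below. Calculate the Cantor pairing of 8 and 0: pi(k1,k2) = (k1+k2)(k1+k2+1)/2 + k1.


k1 + k2 = 8
(k1+k2)(k1+k2+1)/2 = 8 * 9 / 2 = 36
pi = 36 + 8 = 44

44


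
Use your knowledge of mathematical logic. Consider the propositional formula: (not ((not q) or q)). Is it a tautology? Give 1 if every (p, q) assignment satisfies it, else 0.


Check all 4 assignments:
p=0, q=0: 0
p=0, q=1: 0
p=1, q=0: 0
p=1, q=1: 0
Satisfying count = 0/4.
Tautology iff count = 4: no.

0


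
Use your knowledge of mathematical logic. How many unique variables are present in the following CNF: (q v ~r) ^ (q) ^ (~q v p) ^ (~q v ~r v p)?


Identify each variable that appears in the formula.
Variables found: p, q, r
Count = 3

3


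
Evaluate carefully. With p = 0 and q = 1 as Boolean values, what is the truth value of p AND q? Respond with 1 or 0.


p = 0, q = 1
Operation: p AND q
Evaluate: 0 AND 1 = 0

0


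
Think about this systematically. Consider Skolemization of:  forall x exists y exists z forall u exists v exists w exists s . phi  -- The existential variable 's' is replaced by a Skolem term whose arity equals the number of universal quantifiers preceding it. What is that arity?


Quantifier prefix: forall x exists y exists z forall u exists v exists w exists s
's' is existentially quantified at position 7.
Universal variables preceding it: x, u
Skolem function arity = 2

2


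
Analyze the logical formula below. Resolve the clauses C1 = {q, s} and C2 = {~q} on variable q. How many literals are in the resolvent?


Remove q from C1 and ~q from C2.
C1 remainder: {s}
C2 remainder: {}
Union (resolvent): {s}
Resolvent has 1 literal(s).

1


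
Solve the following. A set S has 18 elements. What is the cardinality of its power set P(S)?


The power set of a set with n elements has 2^n elements.
|P(S)| = 2^18 = 262144

262144


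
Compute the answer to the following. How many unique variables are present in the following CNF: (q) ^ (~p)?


Identify each variable that appears in the formula.
Variables found: p, q
Count = 2

2


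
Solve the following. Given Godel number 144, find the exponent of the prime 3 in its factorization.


Factorize 144 by dividing by 3 repeatedly.
Division steps: 3 divides 144 exactly 2 time(s).
Exponent of 3 = 2

2


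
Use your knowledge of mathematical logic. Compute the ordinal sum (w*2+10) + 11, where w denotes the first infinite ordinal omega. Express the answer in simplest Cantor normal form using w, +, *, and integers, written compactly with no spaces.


Compute (w*2+10) + 11.
Ordinal + is associative but NOT commutative; for finite n>0, n + w = w but w + n stays w+n.
By associativity: (w*2+10) + 11 = w*2 + (10+11) = w*2+21.
Result = w*2+21

w*2+21


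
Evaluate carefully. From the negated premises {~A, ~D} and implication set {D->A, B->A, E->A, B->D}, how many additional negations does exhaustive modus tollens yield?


Initial negated facts: {~A, ~D}
Apply modus tollens to closure:
  ~A and B->A  =>  ~B
  ~A and E->A  =>  ~E
Final negated: {~A, ~B, ~D, ~E}
New negations: {~B, ~E}
Count = 2

2


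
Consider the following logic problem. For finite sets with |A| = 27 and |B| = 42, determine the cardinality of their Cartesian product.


The Cartesian product A x B contains all ordered pairs (a, b).
|A x B| = |A| * |B| = 27 * 42 = 1134

1134


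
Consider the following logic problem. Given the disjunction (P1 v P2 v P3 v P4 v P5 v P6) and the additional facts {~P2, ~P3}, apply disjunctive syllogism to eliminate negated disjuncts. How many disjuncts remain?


Original disjuncts (6): P1, P2, P3, P4, P5, P6
Negated (eliminate): ~P2, ~P3
Remaining disjuncts: P1, P4, P5, P6
Count = 6 - 2 = 4

4


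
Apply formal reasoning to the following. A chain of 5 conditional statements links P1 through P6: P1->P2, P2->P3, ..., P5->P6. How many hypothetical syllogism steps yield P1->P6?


With 5 implications in a chain connecting 6 propositions:
P1->P2, P2->P3, ..., P5->P6
Steps needed = (number of implications) - 1 = 5 - 1 = 4

4


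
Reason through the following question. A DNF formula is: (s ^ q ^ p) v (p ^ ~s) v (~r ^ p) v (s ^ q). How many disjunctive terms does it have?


A DNF formula is a disjunction of terms (conjunctions).
Terms are separated by v.
Counting the disjuncts: 4 terms.

4


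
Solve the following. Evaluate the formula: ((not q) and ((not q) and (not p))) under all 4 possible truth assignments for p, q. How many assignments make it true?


Check all 4 assignments:
p=0, q=0: 1
p=0, q=1: 0
p=1, q=0: 0
p=1, q=1: 0
Count of True = 1

1


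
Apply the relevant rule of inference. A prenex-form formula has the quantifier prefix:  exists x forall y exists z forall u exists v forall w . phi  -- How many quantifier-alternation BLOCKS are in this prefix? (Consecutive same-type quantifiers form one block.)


Quantifier-type sequence: E A E A E A  (A=forall, E=exists)
Group into maximal same-type runs:
  Ex1 | Ax1 | Ex1 | Ax1 | Ex1 | Ax1
Number of blocks = 6

6


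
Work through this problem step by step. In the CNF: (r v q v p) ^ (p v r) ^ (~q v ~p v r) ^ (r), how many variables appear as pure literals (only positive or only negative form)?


Check each variable for pure literal status:
p: mixed (not pure)
q: mixed (not pure)
r: pure positive
Pure literal count = 1

1


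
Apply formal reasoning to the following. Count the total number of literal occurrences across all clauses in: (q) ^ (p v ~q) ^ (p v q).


Counting literals in each clause:
Clause 1: 1 literal(s)
Clause 2: 2 literal(s)
Clause 3: 2 literal(s)
Total = 5

5


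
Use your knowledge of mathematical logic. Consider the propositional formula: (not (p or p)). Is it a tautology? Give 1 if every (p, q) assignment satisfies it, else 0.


Check all 4 assignments:
p=0, q=0: 1
p=0, q=1: 1
p=1, q=0: 0
p=1, q=1: 0
Satisfying count = 2/4.
Tautology iff count = 4: no.

0


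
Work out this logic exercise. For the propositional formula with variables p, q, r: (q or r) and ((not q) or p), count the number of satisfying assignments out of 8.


Evaluate all 8 assignments for p, q, r:
p=0, q=0, r=0: 0
p=0, q=0, r=1: 1
p=0, q=1, r=0: 0
p=0, q=1, r=1: 0
p=1, q=0, r=0: 0
p=1, q=0, r=1: 1
p=1, q=1, r=0: 1
p=1, q=1, r=1: 1
Satisfying count = 4

4


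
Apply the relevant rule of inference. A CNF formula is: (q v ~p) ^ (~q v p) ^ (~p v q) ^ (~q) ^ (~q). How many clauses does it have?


A CNF formula is a conjunction of clauses.
Clauses are separated by ^.
Counting the conjuncts: 5 clauses.

5


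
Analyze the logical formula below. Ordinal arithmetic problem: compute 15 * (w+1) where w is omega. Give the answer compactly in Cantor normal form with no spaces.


Compute 15 * (w+1).
Ordinal * is associative and left-distributive over +, but NOT commutative; for finite n>1, n*w = w but w*n stays w*n.
By left-distributivity: 15 * (w+1) = 15*w + 15*1 = w + 15 = w+15.
Result = w+15

w+15


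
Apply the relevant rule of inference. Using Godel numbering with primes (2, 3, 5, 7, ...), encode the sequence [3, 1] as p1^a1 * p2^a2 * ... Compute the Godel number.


Encode each element as an exponent of the corresponding prime:
  2^3 = 8
  3^1 = 3
Product = 8 * 3 = 24

24


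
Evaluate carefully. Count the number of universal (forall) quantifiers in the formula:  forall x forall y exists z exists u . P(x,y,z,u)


Quantifier prefix: forall x forall y exists z exists u
Mark each quantifier type:
  U U E E
Universal count = 2, Existential count = 2
Asked for universal (forall) quantifiers: 2

2


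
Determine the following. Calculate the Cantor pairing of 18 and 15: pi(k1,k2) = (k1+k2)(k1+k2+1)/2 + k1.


k1 + k2 = 33
(k1+k2)(k1+k2+1)/2 = 33 * 34 / 2 = 561
pi = 561 + 18 = 579

579


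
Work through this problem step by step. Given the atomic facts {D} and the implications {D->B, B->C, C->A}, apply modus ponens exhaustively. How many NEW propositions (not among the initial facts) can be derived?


Initial facts: {D}
Apply modus ponens to closure:
  D and D->B  =>  B
  B and B->C  =>  C
  C and C->A  =>  A
Final known: {A, B, C, D}
New propositions: {A, B, C}
Count = 3

3


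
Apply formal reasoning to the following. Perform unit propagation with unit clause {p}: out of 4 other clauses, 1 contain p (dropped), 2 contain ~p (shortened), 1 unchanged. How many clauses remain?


Satisfied (removed): 1
Shortened (remain): 2
Unchanged (remain): 1
Remaining = 2 + 1 = 3

3


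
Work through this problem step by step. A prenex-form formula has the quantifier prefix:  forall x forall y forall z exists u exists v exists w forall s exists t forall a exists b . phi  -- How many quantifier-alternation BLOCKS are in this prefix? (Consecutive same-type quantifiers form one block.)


Quantifier-type sequence: A A A E E E A E A E  (A=forall, E=exists)
Group into maximal same-type runs:
  Ax3 | Ex3 | Ax1 | Ex1 | Ax1 | Ex1
Number of blocks = 6

6


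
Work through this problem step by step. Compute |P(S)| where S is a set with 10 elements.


The power set of a set with n elements has 2^n elements.
|P(S)| = 2^10 = 1024

1024


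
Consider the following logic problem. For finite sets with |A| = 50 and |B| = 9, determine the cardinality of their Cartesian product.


The Cartesian product A x B contains all ordered pairs (a, b).
|A x B| = |A| * |B| = 50 * 9 = 450

450


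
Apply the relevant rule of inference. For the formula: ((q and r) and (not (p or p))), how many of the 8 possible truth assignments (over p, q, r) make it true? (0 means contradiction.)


Check all 8 assignments:
p=0, q=0, r=0: 0
p=0, q=0, r=1: 0
p=0, q=1, r=0: 0
p=0, q=1, r=1: 1
p=1, q=0, r=0: 0
p=1, q=0, r=1: 0
p=1, q=1, r=0: 0
p=1, q=1, r=1: 0
Count of True = 1

1


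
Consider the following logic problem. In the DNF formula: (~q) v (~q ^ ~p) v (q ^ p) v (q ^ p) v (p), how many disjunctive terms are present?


A DNF formula is a disjunction of terms (conjunctions).
Terms are separated by v.
Counting the disjuncts: 5 terms.

5


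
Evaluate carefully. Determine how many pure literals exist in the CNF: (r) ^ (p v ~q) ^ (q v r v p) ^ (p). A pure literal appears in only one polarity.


Check each variable for pure literal status:
p: pure positive
q: mixed (not pure)
r: pure positive
Pure literal count = 2

2


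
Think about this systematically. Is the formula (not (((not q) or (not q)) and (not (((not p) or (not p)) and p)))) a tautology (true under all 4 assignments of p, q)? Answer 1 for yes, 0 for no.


Check all 4 assignments:
p=0, q=0: 0
p=0, q=1: 1
p=1, q=0: 0
p=1, q=1: 1
Satisfying count = 2/4.
Tautology iff count = 4: no.

0


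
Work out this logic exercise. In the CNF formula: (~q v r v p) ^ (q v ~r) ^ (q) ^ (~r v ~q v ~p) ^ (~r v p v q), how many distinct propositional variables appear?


Identify each variable that appears in the formula.
Variables found: p, q, r
Count = 3

3


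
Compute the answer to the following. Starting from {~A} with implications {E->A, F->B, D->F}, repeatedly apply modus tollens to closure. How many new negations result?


Initial negated facts: {~A}
Apply modus tollens to closure:
  ~A and E->A  =>  ~E
Final negated: {~A, ~E}
New negations: {~E}
Count = 1

1


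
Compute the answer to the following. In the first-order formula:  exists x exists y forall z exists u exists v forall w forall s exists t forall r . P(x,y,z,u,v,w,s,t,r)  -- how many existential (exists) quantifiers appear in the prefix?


Quantifier prefix: exists x exists y forall z exists u exists v forall w forall s exists t forall r
Mark each quantifier type:
  E E U E E U U E U
Universal count = 4, Existential count = 5
Asked for existential (exists) quantifiers: 5

5


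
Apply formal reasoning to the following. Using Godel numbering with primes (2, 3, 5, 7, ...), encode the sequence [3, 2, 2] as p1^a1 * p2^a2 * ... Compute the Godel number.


Encode each element as an exponent of the corresponding prime:
  2^3 = 8
  3^2 = 9
  5^2 = 25
Product = 8 * 9 * 25 = 1800

1800


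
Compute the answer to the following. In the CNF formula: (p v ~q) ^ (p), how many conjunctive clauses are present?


A CNF formula is a conjunction of clauses.
Clauses are separated by ^.
Counting the conjuncts: 2 clauses.

2


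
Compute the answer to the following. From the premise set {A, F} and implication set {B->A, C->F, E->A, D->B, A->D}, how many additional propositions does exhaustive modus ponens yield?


Initial facts: {A, F}
Apply modus ponens to closure:
  A and A->D  =>  D
  D and D->B  =>  B
Final known: {A, B, D, F}
New propositions: {B, D}
Count = 2

2


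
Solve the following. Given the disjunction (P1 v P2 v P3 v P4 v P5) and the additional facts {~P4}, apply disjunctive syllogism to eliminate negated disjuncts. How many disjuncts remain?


Original disjuncts (5): P1, P2, P3, P4, P5
Negated (eliminate): ~P4
Remaining disjuncts: P1, P2, P3, P5
Count = 5 - 1 = 4

4


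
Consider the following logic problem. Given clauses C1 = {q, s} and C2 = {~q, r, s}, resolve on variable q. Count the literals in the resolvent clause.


Remove q from C1 and ~q from C2.
C1 remainder: {s}
C2 remainder: {r, s}
Union (resolvent): {r, s}
Resolvent has 2 literal(s).

2


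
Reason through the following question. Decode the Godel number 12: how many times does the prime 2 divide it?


Factorize 12 by dividing by 2 repeatedly.
Division steps: 2 divides 12 exactly 2 time(s).
Exponent of 2 = 2

2


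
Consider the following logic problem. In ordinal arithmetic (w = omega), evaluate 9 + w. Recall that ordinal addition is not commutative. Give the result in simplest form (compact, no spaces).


Compute 9 + w.
Ordinal + is associative but NOT commutative; for finite n>0, n + w = w but w + n stays w+n.
Any finite left addend is absorbed by w on the right: 9 + w = w.
Result = w

w


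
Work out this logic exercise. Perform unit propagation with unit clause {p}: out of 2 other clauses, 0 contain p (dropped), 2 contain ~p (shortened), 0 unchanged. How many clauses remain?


Satisfied (removed): 0
Shortened (remain): 2
Unchanged (remain): 0
Remaining = 2 + 0 = 2

2


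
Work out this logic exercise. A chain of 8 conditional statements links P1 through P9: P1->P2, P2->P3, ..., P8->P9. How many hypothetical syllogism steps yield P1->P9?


With 8 implications in a chain connecting 9 propositions:
P1->P2, P2->P3, ..., P8->P9
Steps needed = (number of implications) - 1 = 8 - 1 = 7

7


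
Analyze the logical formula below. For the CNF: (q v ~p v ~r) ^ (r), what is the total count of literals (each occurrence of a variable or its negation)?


Counting literals in each clause:
Clause 1: 3 literal(s)
Clause 2: 1 literal(s)
Total = 4

4


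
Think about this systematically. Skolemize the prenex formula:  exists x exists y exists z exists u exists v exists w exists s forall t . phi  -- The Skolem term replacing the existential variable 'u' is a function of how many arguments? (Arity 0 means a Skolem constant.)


Quantifier prefix: exists x exists y exists z exists u exists v exists w exists s forall t
'u' is existentially quantified at position 4.
No universal quantifiers precede it.
Skolem function arity = 0 (a Skolem constant)

0


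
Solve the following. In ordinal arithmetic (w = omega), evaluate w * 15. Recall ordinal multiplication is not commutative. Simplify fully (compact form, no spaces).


Compute w * 15.
Ordinal * is associative and left-distributive over +, but NOT commutative; for finite n>1, n*w = w but w*n stays w*n.
w * 15 means 15 copies of w concatenated: w*15.
Result = w*15

w*15


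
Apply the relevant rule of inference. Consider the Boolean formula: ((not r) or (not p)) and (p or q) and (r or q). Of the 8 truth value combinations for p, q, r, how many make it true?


Evaluate all 8 assignments for p, q, r:
p=0, q=0, r=0: 0
p=0, q=0, r=1: 0
p=0, q=1, r=0: 1
p=0, q=1, r=1: 1
p=1, q=0, r=0: 0
p=1, q=0, r=1: 0
p=1, q=1, r=0: 1
p=1, q=1, r=1: 0
Satisfying count = 3

3


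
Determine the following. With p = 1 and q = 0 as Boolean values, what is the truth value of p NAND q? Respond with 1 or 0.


p = 1, q = 0
Operation: p NAND q
Evaluate: 1 NAND 0 = 1

1


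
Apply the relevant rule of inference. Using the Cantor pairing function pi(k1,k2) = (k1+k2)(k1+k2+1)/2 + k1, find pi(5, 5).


k1 + k2 = 10
(k1+k2)(k1+k2+1)/2 = 10 * 11 / 2 = 55
pi = 55 + 5 = 60

60


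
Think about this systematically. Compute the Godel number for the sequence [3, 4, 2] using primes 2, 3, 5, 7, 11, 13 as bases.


Encode each element as an exponent of the corresponding prime:
  2^3 = 8
  3^4 = 81
  5^2 = 25
Product = 8 * 81 * 25 = 16200

16200


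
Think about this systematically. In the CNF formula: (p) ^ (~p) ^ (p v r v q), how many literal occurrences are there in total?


Counting literals in each clause:
Clause 1: 1 literal(s)
Clause 2: 1 literal(s)
Clause 3: 3 literal(s)
Total = 5

5


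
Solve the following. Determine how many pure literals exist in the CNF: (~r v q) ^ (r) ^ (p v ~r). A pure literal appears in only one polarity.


Check each variable for pure literal status:
p: pure positive
q: pure positive
r: mixed (not pure)
Pure literal count = 2

2


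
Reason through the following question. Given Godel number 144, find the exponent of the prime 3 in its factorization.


Factorize 144 by dividing by 3 repeatedly.
Division steps: 3 divides 144 exactly 2 time(s).
Exponent of 3 = 2

2


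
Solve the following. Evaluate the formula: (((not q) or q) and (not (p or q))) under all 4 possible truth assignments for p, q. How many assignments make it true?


Check all 4 assignments:
p=0, q=0: 1
p=0, q=1: 0
p=1, q=0: 0
p=1, q=1: 0
Count of True = 1

1


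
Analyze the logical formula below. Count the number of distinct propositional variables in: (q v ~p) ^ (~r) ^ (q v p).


Identify each variable that appears in the formula.
Variables found: p, q, r
Count = 3

3


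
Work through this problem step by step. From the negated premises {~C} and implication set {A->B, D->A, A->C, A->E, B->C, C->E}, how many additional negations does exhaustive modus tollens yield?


Initial negated facts: {~C}
Apply modus tollens to closure:
  ~C and A->C  =>  ~A
  ~C and B->C  =>  ~B
  ~A and D->A  =>  ~D
Final negated: {~A, ~B, ~C, ~D}
New negations: {~A, ~B, ~D}
Count = 3

3


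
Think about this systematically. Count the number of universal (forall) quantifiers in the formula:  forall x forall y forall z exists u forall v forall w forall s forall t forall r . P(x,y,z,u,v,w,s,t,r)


Quantifier prefix: forall x forall y forall z exists u forall v forall w forall s forall t forall r
Mark each quantifier type:
  U U U E U U U U U
Universal count = 8, Existential count = 1
Asked for universal (forall) quantifiers: 8

8


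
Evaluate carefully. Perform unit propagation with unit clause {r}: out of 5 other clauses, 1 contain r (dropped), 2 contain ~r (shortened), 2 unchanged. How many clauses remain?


Satisfied (removed): 1
Shortened (remain): 2
Unchanged (remain): 2
Remaining = 2 + 2 = 4

4


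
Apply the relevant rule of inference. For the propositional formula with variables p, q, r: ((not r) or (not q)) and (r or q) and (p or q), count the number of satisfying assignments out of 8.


Evaluate all 8 assignments for p, q, r:
p=0, q=0, r=0: 0
p=0, q=0, r=1: 0
p=0, q=1, r=0: 1
p=0, q=1, r=1: 0
p=1, q=0, r=0: 0
p=1, q=0, r=1: 1
p=1, q=1, r=0: 1
p=1, q=1, r=1: 0
Satisfying count = 3

3


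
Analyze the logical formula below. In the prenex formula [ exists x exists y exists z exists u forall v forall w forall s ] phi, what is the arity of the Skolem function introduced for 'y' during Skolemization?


Quantifier prefix: exists x exists y exists z exists u forall v forall w forall s
'y' is existentially quantified at position 2.
No universal quantifiers precede it.
Skolem function arity = 0 (a Skolem constant)

0


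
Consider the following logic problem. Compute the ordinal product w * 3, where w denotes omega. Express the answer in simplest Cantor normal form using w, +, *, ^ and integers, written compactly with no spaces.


Compute w * 3.
Ordinal * is associative and left-distributive over +, but NOT commutative; for finite n>1, n*w = w but w*n stays w*n.
w * 3 means 3 copies of w concatenated: w*3.
Result = w*3

w*3


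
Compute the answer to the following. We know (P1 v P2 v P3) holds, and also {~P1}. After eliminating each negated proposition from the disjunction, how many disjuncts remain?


Original disjuncts (3): P1, P2, P3
Negated (eliminate): ~P1
Remaining disjuncts: P2, P3
Count = 3 - 1 = 2

2


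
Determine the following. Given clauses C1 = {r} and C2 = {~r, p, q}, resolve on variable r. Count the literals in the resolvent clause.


Remove r from C1 and ~r from C2.
C1 remainder: {}
C2 remainder: {p, q}
Union (resolvent): {p, q}
Resolvent has 2 literal(s).

2


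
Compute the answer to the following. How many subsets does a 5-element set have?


The power set of a set with n elements has 2^n elements.
|P(S)| = 2^5 = 32

32


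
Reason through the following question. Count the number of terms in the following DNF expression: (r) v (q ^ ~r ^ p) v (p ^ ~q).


A DNF formula is a disjunction of terms (conjunctions).
Terms are separated by v.
Counting the disjuncts: 3 terms.

3


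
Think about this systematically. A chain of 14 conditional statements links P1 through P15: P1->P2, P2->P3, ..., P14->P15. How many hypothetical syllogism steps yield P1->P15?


With 14 implications in a chain connecting 15 propositions:
P1->P2, P2->P3, ..., P14->P15
Steps needed = (number of implications) - 1 = 14 - 1 = 13

13


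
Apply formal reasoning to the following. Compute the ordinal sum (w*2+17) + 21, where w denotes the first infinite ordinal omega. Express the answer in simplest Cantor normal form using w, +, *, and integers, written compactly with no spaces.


Compute (w*2+17) + 21.
Ordinal + is associative but NOT commutative; for finite n>0, n + w = w but w + n stays w+n.
By associativity: (w*2+17) + 21 = w*2 + (17+21) = w*2+38.
Result = w*2+38

w*2+38


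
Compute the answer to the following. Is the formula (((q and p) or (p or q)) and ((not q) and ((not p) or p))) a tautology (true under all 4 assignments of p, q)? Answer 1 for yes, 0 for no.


Check all 4 assignments:
p=0, q=0: 0
p=0, q=1: 0
p=1, q=0: 1
p=1, q=1: 0
Satisfying count = 1/4.
Tautology iff count = 4: no.

0


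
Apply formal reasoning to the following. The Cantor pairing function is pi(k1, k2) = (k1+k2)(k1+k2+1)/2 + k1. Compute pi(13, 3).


k1 + k2 = 16
(k1+k2)(k1+k2+1)/2 = 16 * 17 / 2 = 136
pi = 136 + 13 = 149

149


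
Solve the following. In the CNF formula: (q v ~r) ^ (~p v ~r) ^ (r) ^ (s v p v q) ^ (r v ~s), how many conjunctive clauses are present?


A CNF formula is a conjunction of clauses.
Clauses are separated by ^.
Counting the conjuncts: 5 clauses.

5


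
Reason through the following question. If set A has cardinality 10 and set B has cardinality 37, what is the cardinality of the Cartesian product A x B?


The Cartesian product A x B contains all ordered pairs (a, b).
|A x B| = |A| * |B| = 10 * 37 = 370

370


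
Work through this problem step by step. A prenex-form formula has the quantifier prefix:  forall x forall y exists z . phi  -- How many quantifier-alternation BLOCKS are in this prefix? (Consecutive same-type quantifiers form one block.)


Quantifier-type sequence: A A E  (A=forall, E=exists)
Group into maximal same-type runs:
  Ax2 | Ex1
Number of blocks = 2

2


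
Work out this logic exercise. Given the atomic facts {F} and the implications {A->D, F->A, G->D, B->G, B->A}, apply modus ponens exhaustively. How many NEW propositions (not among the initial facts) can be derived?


Initial facts: {F}
Apply modus ponens to closure:
  F and F->A  =>  A
  A and A->D  =>  D
Final known: {A, D, F}
New propositions: {A, D}
Count = 2

2


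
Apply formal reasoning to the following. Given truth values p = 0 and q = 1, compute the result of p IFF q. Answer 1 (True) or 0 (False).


p = 0, q = 1
Operation: p IFF q
Evaluate: 0 IFF 1 = 0

0


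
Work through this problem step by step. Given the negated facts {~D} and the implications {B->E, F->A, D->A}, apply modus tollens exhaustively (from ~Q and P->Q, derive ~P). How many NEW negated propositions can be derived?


Initial negated facts: {~D}
Apply modus tollens to closure:
  (no implication fires)
Final negated: {~D}
New negations: {(none)}
Count = 0

0


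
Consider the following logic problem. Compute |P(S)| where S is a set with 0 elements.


The power set of a set with n elements has 2^n elements.
|P(S)| = 2^0 = 1

1


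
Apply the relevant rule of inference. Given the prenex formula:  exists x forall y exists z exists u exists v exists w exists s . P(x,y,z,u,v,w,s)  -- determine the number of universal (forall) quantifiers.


Quantifier prefix: exists x forall y exists z exists u exists v exists w exists s
Mark each quantifier type:
  E U E E E E E
Universal count = 1, Existential count = 6
Asked for universal (forall) quantifiers: 1

1


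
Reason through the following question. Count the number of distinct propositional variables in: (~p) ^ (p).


Identify each variable that appears in the formula.
Variables found: p
Count = 1

1


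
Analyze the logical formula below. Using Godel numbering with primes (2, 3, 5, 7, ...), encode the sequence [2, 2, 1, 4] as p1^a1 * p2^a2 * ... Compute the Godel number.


Encode each element as an exponent of the corresponding prime:
  2^2 = 4
  3^2 = 9
  5^1 = 5
  7^4 = 2401
Product = 4 * 9 * 5 * 2401 = 432180

432180


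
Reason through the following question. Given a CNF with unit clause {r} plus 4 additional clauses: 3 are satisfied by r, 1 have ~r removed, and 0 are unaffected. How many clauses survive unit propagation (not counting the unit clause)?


Satisfied (removed): 3
Shortened (remain): 1
Unchanged (remain): 0
Remaining = 1 + 0 = 1

1


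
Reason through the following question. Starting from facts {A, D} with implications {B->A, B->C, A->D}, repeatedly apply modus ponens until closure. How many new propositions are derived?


Initial facts: {A, D}
Apply modus ponens to closure:
  (no implication fires)
Final known: {A, D}
New propositions: {(none)}
Count = 0

0


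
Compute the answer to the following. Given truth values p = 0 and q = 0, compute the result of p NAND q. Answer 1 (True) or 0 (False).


p = 0, q = 0
Operation: p NAND q
Evaluate: 0 NAND 0 = 1

1


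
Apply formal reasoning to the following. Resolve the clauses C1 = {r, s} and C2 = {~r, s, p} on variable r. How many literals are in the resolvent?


Remove r from C1 and ~r from C2.
C1 remainder: {s}
C2 remainder: {s, p}
Union (resolvent): {p, s}
Resolvent has 2 literal(s).

2


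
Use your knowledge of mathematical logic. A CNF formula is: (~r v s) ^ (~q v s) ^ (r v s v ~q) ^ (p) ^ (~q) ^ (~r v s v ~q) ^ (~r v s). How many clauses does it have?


A CNF formula is a conjunction of clauses.
Clauses are separated by ^.
Counting the conjuncts: 7 clauses.

7


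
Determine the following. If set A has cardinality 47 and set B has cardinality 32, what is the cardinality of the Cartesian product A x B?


The Cartesian product A x B contains all ordered pairs (a, b).
|A x B| = |A| * |B| = 47 * 32 = 1504

1504


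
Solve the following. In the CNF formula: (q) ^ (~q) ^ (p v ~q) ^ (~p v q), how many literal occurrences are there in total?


Counting literals in each clause:
Clause 1: 1 literal(s)
Clause 2: 1 literal(s)
Clause 3: 2 literal(s)
Clause 4: 2 literal(s)
Total = 6

6


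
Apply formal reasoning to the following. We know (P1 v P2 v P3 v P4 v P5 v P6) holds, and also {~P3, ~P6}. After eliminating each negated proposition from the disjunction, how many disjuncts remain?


Original disjuncts (6): P1, P2, P3, P4, P5, P6
Negated (eliminate): ~P3, ~P6
Remaining disjuncts: P1, P2, P4, P5
Count = 6 - 2 = 4

4


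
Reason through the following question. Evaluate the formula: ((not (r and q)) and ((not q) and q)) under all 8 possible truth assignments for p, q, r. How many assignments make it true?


Check all 8 assignments:
p=0, q=0, r=0: 0
p=0, q=0, r=1: 0
p=0, q=1, r=0: 0
p=0, q=1, r=1: 0
p=1, q=0, r=0: 0
p=1, q=0, r=1: 0
p=1, q=1, r=0: 0
p=1, q=1, r=1: 0
Count of True = 0

0
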